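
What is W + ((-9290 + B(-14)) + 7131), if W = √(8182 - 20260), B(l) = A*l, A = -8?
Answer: -2047 + 3*I*√1342 ≈ -2047.0 + 109.9*I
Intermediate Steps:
B(l) = -8*l
W = 3*I*√1342 (W = √(-12078) = 3*I*√1342 ≈ 109.9*I)
W + ((-9290 + B(-14)) + 7131) = 3*I*√1342 + ((-9290 - 8*(-14)) + 7131) = 3*I*√1342 + ((-9290 + 112) + 7131) = 3*I*√1342 + (-9178 + 7131) = 3*I*√1342 - 2047 = -2047 + 3*I*√1342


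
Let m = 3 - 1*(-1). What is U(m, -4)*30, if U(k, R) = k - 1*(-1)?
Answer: 150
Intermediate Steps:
m = 4 (m = 3 + 1 = 4)
U(k, R) = 1 + k (U(k, R) = k + 1 = 1 + k)
U(m, -4)*30 = (1 + 4)*30 = 5*30 = 150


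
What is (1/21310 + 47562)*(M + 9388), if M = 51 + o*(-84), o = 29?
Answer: 7097864185663/21310 ≈ 3.3308e+8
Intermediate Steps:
M = -2385 (M = 51 + 29*(-84) = 51 - 2436 = -2385)
(1/21310 + 47562)*(M + 9388) = (1/21310 + 47562)*(-2385 + 9388) = (1/21310 + 47562)*7003 = (1013546221/21310)*7003 = 7097864185663/21310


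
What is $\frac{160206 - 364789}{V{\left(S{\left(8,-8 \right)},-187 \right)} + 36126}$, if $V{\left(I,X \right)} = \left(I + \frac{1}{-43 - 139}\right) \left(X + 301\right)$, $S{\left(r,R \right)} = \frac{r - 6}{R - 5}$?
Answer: $- \frac{18617053}{3285813} \approx -5.6659$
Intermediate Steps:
$S{\left(r,R \right)} = \frac{-6 + r}{-5 + R}$
$V{\left(I,X \right)} = \left(301 + X\right) \left(- \frac{1}{182} + I\right)$ ($V{\left(I,X \right)} = \left(I + \frac{1}{-182}\right) \left(301 + X\right) = \left(I - \frac{1}{182}\right) \left(301 + X\right) = \left(- \frac{1}{182} + I\right) \left(301 + X\right) = \left(301 + X\right) \left(- \frac{1}{182} + I\right)$)
$\frac{160206 - 364789}{V{\left(S{\left(8,-8 \right)},-187 \right)} + 36126} = \frac{160206 - 364789}{\left(- \frac{43}{26} + 301 \frac{-6 + 8}{-5 - 8} - - \frac{187}{182} + \frac{-6 + 8}{-5 - 8} \left(-187\right)\right) + 36126} = - \frac{204583}{\left(- \frac{43}{26} + 301 \frac{1}{-13} \cdot 2 + \frac{187}{182} + \frac{1}{-13} \cdot 2 \left(-187\right)\right) + 36126} = - \frac{204583}{\left(- \frac{43}{26} + 301 \left(\left(- \frac{1}{13}\right) 2\right) + \frac{187}{182} + \left(- \frac{1}{13}\right) 2 \left(-187\right)\right) + 36126} = - \frac{204583}{\left(- \frac{43}{26} + 301 \left(- \frac{2}{13}\right) + \frac{187}{182} - - \frac{374}{13}\right) + 36126} = - \frac{204583}{\left(- \frac{43}{26} - \frac{602}{13} + \frac{187}{182} + \frac{374}{13}\right) + 36126} = - \frac{204583}{- \frac{1653}{91} + 36126} = - \frac{204583}{\frac{3285813}{91}} = \left(-204583\right) \frac{91}{3285813} = - \frac{18617053}{3285813}$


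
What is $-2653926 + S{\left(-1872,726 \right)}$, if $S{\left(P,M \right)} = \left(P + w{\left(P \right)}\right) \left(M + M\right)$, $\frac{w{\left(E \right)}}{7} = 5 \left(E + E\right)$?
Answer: $-195642150$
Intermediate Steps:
$w{\left(E \right)} = 70 E$ ($w{\left(E \right)} = 7 \cdot 5 \left(E + E\right) = 7 \cdot 5 \cdot 2 E = 7 \cdot 10 E = 70 E$)
$S{\left(P,M \right)} = 142 M P$ ($S{\left(P,M \right)} = \left(P + 70 P\right) \left(M + M\right) = 71 P 2 M = 142 M P$)
$-2653926 + S{\left(-1872,726 \right)} = -2653926 + 142 \cdot 726 \left(-1872\right) = -2653926 - 192988224 = -195642150$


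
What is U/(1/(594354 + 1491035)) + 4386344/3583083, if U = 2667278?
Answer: 19930226288608867130/3583083 ≈ 5.5623e+12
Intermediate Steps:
U/(1/(594354 + 1491035)) + 4386344/3583083 = 2667278/(1/(594354 + 1491035)) + 4386344/3583083 = 2667278/(1/2085389) + 4386344*(1/3583083) = 2667278/(1/2085389) + 4386344/3583083 = 2667278*2085389 + 4386344/3583083 = 5562312201142 + 4386344/3583083 = 19930226288608867130/3583083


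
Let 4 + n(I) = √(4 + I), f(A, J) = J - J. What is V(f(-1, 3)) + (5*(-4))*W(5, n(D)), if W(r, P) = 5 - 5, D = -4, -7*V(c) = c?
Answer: 0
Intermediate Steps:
f(A, J) = 0
V(c) = -c/7
n(I) = -4 + √(4 + I)
W(r, P) = 0
V(f(-1, 3)) + (5*(-4))*W(5, n(D)) = -⅐*0 + (5*(-4))*0 = 0 - 20*0 = 0 + 0 = 0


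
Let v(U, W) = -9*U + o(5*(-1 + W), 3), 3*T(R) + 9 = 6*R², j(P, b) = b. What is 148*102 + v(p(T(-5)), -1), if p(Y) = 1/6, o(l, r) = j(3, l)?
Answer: 30169/2 ≈ 15085.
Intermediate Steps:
o(l, r) = l
T(R) = -3 + 2*R² (T(R) = -3 + (6*R²)/3 = -3 + 2*R²)
p(Y) = ⅙
v(U, W) = -5 - 9*U + 5*W (v(U, W) = -9*U + 5*(-1 + W) = -9*U + (-5 + 5*W) = -5 - 9*U + 5*W)
148*102 + v(p(T(-5)), -1) = 148*102 + (-5 - 9*⅙ + 5*(-1)) = 15096 + (-5 - 3/2 - 5) = 15096 - 23/2 = 30169/2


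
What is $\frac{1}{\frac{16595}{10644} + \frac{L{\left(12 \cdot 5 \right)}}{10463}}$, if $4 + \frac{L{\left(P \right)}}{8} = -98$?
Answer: $\frac{111368172}{164947981} \approx 0.67517$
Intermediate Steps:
$L{\left(P \right)} = -816$ ($L{\left(P \right)} = -32 + 8 \left(-98\right) = -32 - 784 = -816$)
$\frac{1}{\frac{16595}{10644} + \frac{L{\left(12 \cdot 5 \right)}}{10463}} = \frac{1}{\frac{16595}{10644} - \frac{816}{10463}} = \frac{1}{\frac{164947981}{111368172}} = \frac{111368172}{164947981}$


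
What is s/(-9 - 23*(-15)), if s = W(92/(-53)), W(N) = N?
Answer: -23/4452 ≈ -0.0051662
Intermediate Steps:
s = -92/53 (s = 92/(-53) = 92*(-1/53) = -92/53 ≈ -1.7358)
s/(-9 - 23*(-15)) = -92/(53*(-9 - 23*(-15))) = -92/(53*(-9 + 345)) = -92/53/336 = -92/53*1/336 = -23/4452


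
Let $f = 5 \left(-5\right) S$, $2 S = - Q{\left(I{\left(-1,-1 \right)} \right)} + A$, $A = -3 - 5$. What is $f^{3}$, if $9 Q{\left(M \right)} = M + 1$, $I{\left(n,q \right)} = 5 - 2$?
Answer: $\frac{857375000}{729} \approx 1.1761 \cdot 10^{6}$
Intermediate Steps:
$I{\left(n,q \right)} = 3$
$Q{\left(M \right)} = \frac{1}{9} + \frac{M}{9}$ ($Q{\left(M \right)} = \frac{M + 1}{9} = \frac{1 + M}{9} = \frac{1}{9} + \frac{M}{9}$)
$A = -8$ ($A = -3 - 5 = -8$)
$S = - \frac{38}{9}$ ($S = \frac{- (\frac{1}{9} + \frac{1}{9} \cdot 3) - 8}{2} = \frac{- (\frac{1}{9} + \frac{1}{3}) - 8}{2} = \frac{\left(-1\right) \frac{4}{9} - 8}{2} = \frac{- \frac{4}{9} - 8}{2} = \frac{1}{2} \left(- \frac{76}{9}\right) = - \frac{38}{9} \approx -4.2222$)
$f = \frac{950}{9}$ ($f = 5 \left(-5\right) \left(- \frac{38}{9}\right) = \left(-25\right) \left(- \frac{38}{9}\right) = \frac{950}{9} \approx 105.56$)
$f^{3} = \left(\frac{950}{9}\right)^{3} = \frac{857375000}{729}$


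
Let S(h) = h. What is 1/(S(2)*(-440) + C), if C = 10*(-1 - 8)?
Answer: -1/970 ≈ -0.0010309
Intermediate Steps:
C = -90 (C = 10*(-9) = -90)
1/(S(2)*(-440) + C) = 1/(2*(-440) - 90) = 1/(-880 - 90) = 1/(-970) = -1/970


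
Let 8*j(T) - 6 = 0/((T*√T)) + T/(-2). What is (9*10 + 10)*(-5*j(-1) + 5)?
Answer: 375/4 ≈ 93.750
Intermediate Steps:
j(T) = ¾ - T/16 (j(T) = ¾ + (0/((T*√T)) + T/(-2))/8 = ¾ + (0/(T^(3/2)) + T*(-½))/8 = ¾ + (0/T^(3/2) - T/2)/8 = ¾ + (0 - T/2)/8 = ¾ + (-T/2)/8 = ¾ - T/16)
(9*10 + 10)*(-5*j(-1) + 5) = (9*10 + 10)*(-5*(¾ - 1/16*(-1)) + 5) = (90 + 10)*(-5*(¾ + 1/16) + 5) = 100*(-5*13/16 + 5) = 100*(-65/16 + 5) = 100*(15/16) = 375/4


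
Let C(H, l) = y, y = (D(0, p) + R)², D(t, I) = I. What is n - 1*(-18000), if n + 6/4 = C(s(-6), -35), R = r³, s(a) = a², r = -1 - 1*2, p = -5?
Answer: 38045/2 ≈ 19023.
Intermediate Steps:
r = -3 (r = -1 - 2 = -3)
R = -27 (R = (-3)³ = -27)
y = 1024 (y = (-5 - 27)² = (-32)² = 1024)
C(H, l) = 1024
n = 2045/2 (n = -3/2 + 1024 = 2045/2 ≈ 1022.5)
n - 1*(-18000) = 2045/2 - 1*(-18000) = 2045/2 + 18000 = 38045/2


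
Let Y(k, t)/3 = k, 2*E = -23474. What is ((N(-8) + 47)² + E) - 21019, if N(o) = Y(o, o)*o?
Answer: 24365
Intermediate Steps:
E = -11737 (E = (½)*(-23474) = -11737)
Y(k, t) = 3*k
N(o) = 3*o² (N(o) = (3*o)*o = 3*o²)
((N(-8) + 47)² + E) - 21019 = ((3*(-8)² + 47)² - 11737) - 21019 = ((3*64 + 47)² - 11737) - 21019 = ((192 + 47)² - 11737) - 21019 = (239² - 11737) - 21019 = (57121 - 11737) - 21019 = 45384 - 21019 = 24365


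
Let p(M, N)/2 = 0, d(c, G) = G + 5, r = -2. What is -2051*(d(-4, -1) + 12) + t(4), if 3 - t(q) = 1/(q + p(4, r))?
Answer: -131253/4 ≈ -32813.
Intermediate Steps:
d(c, G) = 5 + G
p(M, N) = 0 (p(M, N) = 2*0 = 0)
t(q) = 3 - 1/q (t(q) = 3 - 1/(q + 0) = 3 - 1/q)
-2051*(d(-4, -1) + 12) + t(4) = -2051*((5 - 1) + 12) + (3 - 1/4) = -2051*(4 + 12) + (3 - 1*¼) = -2051*16 + (3 - ¼) = -293*112 + 11/4 = -32816 + 11/4 = -131253/4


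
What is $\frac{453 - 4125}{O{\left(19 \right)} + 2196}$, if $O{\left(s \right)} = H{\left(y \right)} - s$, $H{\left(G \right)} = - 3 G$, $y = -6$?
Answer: $- \frac{3672}{2195} \approx -1.6729$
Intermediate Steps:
$O{\left(s \right)} = 18 - s$ ($O{\left(s \right)} = \left(-3\right) \left(-6\right) - s = 18 - s$)
$\frac{453 - 4125}{O{\left(19 \right)} + 2196} = \frac{453 - 4125}{\left(18 - 19\right) + 2196} = - \frac{3672}{\left(18 - 19\right) + 2196} = - \frac{3672}{-1 + 2196} = - \frac{3672}{2195}$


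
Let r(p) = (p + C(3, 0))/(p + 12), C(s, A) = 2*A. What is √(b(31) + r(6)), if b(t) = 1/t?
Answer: √3162/93 ≈ 0.60464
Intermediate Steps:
r(p) = p/(12 + p) (r(p) = (p + 2*0)/(p + 12) = (p + 0)/(12 + p) = p/(12 + p))
√(b(31) + r(6)) = √(1/31 + 6/(12 + 6)) = √(1/31 + 6/18) = √(1/31 + 6*(1/18)) = √(1/31 + ⅓) = √(34/93) = √3162/93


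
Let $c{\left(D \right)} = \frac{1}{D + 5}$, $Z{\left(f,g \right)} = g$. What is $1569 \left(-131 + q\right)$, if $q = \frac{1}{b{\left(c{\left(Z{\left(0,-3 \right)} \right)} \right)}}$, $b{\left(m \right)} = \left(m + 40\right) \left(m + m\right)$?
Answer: $- \frac{5548507}{27} \approx -2.055 \cdot 10^{5}$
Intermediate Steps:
$c{\left(D \right)} = \frac{1}{5 + D}$
$b{\left(m \right)} = 2 m \left(40 + m\right)$ ($b{\left(m \right)} = \left(40 + m\right) 2 m = 2 m \left(40 + m\right)$)
$q = \frac{2}{81}$ ($q = \frac{1}{2 \frac{1}{5 - 3} \left(40 + \frac{1}{5 - 3}\right)} = \frac{1}{2 \cdot \frac{1}{2} \left(40 + \frac{1}{2}\right)} = \frac{1}{2 \cdot \frac{1}{2} \cdot \frac{81}{2}} = \frac{1}{\frac{81}{2}} = \frac{2}{81} \approx 0.024691$)
$1569 \left(-131 + q\right) = 1569 \left(-131 + \frac{2}{81}\right) = 1569 \left(- \frac{10609}{81}\right) = - \frac{5548507}{27}$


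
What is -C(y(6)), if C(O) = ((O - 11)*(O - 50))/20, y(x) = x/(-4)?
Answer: -515/16 ≈ -32.188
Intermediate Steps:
y(x) = -x/4 (y(x) = x*(-¼) = -x/4)
C(O) = (-50 + O)*(-11 + O)/20 (C(O) = ((-11 + O)*(-50 + O))*(1/20) = ((-50 + O)*(-11 + O))*(1/20) = (-50 + O)*(-11 + O)/20)
-C(y(6)) = -(55/2 - (-61)*6/80 + (-¼*6)²/20) = -(55/2 - 61/20*(-3/2) + (-3/2)²/20) = -(55/2 + 183/40 + (1/20)*(9/4)) = -(55/2 + 183/40 + 9/80) = -1*515/16 = -515/16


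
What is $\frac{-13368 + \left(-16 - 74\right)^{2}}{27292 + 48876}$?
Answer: $- \frac{1317}{19042} \approx -0.069163$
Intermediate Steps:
$\frac{-13368 + \left(-16 - 74\right)^{2}}{27292 + 48876} = \frac{-13368 + \left(-90\right)^{2}}{76168} = \left(-13368 + 8100\right) \frac{1}{76168} = \left(-5268\right) \frac{1}{76168} = - \frac{1317}{19042}$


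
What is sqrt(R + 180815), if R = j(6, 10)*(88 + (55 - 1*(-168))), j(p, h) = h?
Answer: 5*sqrt(7357) ≈ 428.86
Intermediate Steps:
R = 3110 (R = 10*(88 + (55 - 1*(-168))) = 10*(88 + (55 + 168)) = 10*(88 + 223) = 10*311 = 3110)
sqrt(R + 180815) = sqrt(3110 + 180815) = sqrt(183925) = 5*sqrt(7357)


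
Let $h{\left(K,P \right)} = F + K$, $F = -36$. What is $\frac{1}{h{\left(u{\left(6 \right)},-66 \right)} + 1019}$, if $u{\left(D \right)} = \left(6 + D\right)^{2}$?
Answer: $\frac{1}{1127} \approx 0.00088731$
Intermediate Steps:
$h{\left(K,P \right)} = -36 + K$
$\frac{1}{h{\left(u{\left(6 \right)},-66 \right)} + 1019} = \frac{1}{\left(-36 + \left(6 + 6\right)^{2}\right) + 1019} = \frac{1}{\left(-36 + 12^{2}\right) + 1019} = \frac{1}{\left(-36 + 144\right) + 1019} = \frac{1}{108 + 1019} = \frac{1}{1127}$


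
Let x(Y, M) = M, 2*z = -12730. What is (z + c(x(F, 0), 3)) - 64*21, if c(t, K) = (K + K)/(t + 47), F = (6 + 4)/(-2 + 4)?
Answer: -362317/47 ≈ -7708.9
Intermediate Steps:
z = -6365 (z = (½)*(-12730) = -6365)
F = 5 (F = 10/2 = 10*(½) = 5)
c(t, K) = 2*K/(47 + t) (c(t, K) = (2*K)/(47 + t) = 2*K/(47 + t))
(z + c(x(F, 0), 3)) - 64*21 = (-6365 + 2*3/(47 + 0)) - 64*21 = (-6365 + 2*3/47) - 1344 = (-6365 + 2*3*(1/47)) - 1344 = (-6365 + 6/47) - 1344 = -299149/47 - 1344 = -362317/47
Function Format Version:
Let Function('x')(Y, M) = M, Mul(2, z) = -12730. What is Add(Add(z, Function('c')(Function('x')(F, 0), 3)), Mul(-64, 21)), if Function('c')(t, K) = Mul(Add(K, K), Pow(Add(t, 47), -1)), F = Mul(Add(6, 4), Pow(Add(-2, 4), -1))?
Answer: Rational(-362317, 47) ≈ -7708.9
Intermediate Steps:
z = -6365 (z = Mul(Rational(1, 2), -12730) = -6365)
F = 5 (F = Mul(10, Pow(2, -1)) = Mul(10, Rational(1, 2)) = 5)
Function('c')(t, K) = Mul(2, K, Pow(Add(47, t), -1)) (Function('c')(t, K) = Mul(Mul(2, K), Pow(Add(47, t), -1)) = Mul(2, K, Pow(Add(47, t), -1)))
Add(Add(z, Function('c')(Function('x')(F, 0), 3)), Mul(-64, 21)) = Add(Add(-6365, Mul(2, 3, Pow(Add(47, 0), -1))), Mul(-64, 21)) = Add(Add(-6365, Mul(2, 3, Pow(47, -1))), -1344) = Add(Add(-6365, Mul(2, 3, Rational(1, 47))), -1344) = Add(Add(-6365, Rational(6, 47)), -1344) = Add(Rational(-299149, 47), -1344) = Rational(-362317, 47)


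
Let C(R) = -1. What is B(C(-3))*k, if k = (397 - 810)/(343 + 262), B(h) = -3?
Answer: 1239/605 ≈ 2.0479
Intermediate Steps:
k = -413/605 ≈ -0.68264
B(C(-3))*k = -3*(-413/605) = 1239/605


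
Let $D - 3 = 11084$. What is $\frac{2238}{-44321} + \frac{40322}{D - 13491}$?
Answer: $- \frac{896245757}{53273842} \approx -16.823$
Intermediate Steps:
$D = 11087$ ($D = 3 + 11084 = 11087$)
$\frac{2238}{-44321} + \frac{40322}{D - 13491} = \frac{2238}{-44321} + \frac{40322}{11087 - 13491} = 2238 \left(- \frac{1}{44321}\right) + \frac{40322}{-2404} = - \frac{2238}{44321} + 40322 \left(- \frac{1}{2404}\right) = - \frac{2238}{44321} - \frac{20161}{1202} = - \frac{896245757}{53273842}$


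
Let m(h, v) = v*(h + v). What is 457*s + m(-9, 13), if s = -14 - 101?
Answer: -52503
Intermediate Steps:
s = -115
457*s + m(-9, 13) = 457*(-115) + 13*(-9 + 13) = -52555 + 13*4 = -52555 + 52 = -52503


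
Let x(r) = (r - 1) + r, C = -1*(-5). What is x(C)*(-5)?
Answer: -45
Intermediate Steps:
C = 5
x(r) = -1 + 2*r (x(r) = (-1 + r) + r = -1 + 2*r)
x(C)*(-5) = (-1 + 2*5)*(-5) = (-1 + 10)*(-5) = 9*(-5) = -45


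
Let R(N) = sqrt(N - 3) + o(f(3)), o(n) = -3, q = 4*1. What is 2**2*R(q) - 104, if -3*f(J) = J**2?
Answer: -112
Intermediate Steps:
f(J) = -J**2/3
q = 4
R(N) = -3 + sqrt(-3 + N) (R(N) = sqrt(N - 3) - 3 = sqrt(-3 + N) - 3 = -3 + sqrt(-3 + N))
2**2*R(q) - 104 = 2**2*(-3 + sqrt(-3 + 4)) - 104 = 4*(-3 + sqrt(1)) - 104 = 4*(-3 + 1) - 104 = 4*(-2) - 104 = -8 - 104 = -112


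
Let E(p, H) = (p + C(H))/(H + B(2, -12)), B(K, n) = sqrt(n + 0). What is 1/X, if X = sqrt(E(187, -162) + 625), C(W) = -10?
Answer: sqrt(2)/sqrt((101073 - 1250*I*sqrt(3))/(81 - I*sqrt(3))) ≈ 0.040035 + 7.4925e-7*I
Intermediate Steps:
B(K, n) = sqrt(n)
E(p, H) = (-10 + p)/(H + 2*I*sqrt(3)) (E(p, H) = (p - 10)/(H + sqrt(-12)) = (-10 + p)/(H + 2*I*sqrt(3)))
X = sqrt(625 + 177/(-162 + 2*I*sqrt(3))) (X = sqrt((-10 + 187)/(-162 + 2*I*sqrt(3)) + 625) = sqrt(177/(-162 + 2*I*sqrt(3)) + 625) = sqrt(625 + 177/(-162 + 2*I*sqrt(3))) ≈ 24.978 - 0.0005*I)
1/X = 1/(sqrt(625 - 177/(162 - 2*I*sqrt(3)))) = 1/sqrt(625 - 177/(162 - 2*I*sqrt(3)))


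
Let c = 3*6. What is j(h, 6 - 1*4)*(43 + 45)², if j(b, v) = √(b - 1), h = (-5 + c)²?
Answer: 15488*√42 ≈ 1.0037e+5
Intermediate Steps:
c = 18
h = 169 (h = (-5 + 18)² = 13² = 169)
j(b, v) = √(-1 + b)
j(h, 6 - 1*4)*(43 + 45)² = √(-1 + 169)*(43 + 45)² = √168*88² = (2*√42)*7744 = 15488*√42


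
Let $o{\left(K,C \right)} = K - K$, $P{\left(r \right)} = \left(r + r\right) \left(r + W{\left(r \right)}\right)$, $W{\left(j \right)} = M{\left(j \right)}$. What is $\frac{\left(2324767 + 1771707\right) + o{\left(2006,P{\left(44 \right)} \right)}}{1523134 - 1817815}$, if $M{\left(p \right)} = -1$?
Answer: $- \frac{4096474}{294681} \approx -13.901$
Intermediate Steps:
$W{\left(j \right)} = -1$
$P{\left(r \right)} = 2 r \left(-1 + r\right)$ ($P{\left(r \right)} = \left(r + r\right) \left(r - 1\right) = 2 r \left(-1 + r\right)$)
$o{\left(K,C \right)} = 0$
$\frac{\left(2324767 + 1771707\right) + o{\left(2006,P{\left(44 \right)} \right)}}{1523134 - 1817815} = \frac{\left(2324767 + 1771707\right) + 0}{1523134 - 1817815} = \frac{4096474 + 0}{-294681} = 4096474 \left(- \frac{1}{294681}\right) = - \frac{4096474}{294681}$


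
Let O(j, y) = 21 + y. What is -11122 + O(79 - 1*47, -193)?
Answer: -11294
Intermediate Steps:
-11122 + O(79 - 1*47, -193) = -11122 + (21 - 193) = -11122 - 172 = -11294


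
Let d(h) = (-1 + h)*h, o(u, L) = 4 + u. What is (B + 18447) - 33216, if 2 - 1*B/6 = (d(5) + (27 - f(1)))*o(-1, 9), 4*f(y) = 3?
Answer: -31179/2 ≈ -15590.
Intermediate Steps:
f(y) = ¾ (f(y) = (¼)*3 = ¾)
d(h) = h*(-1 + h)
B = -1641/2 (B = 12 - 6*(5*(-1 + 5) + (27 - 1*¾))*(4 - 1) = 12 - 6*(5*4 + (27 - ¾))*3 = 12 - 6*(20 + 105/4)*3 = 12 - 555*3/2 = 12 - 6*555/4 = 12 - 1665/2 = -1641/2 ≈ -820.50)
(B + 18447) - 33216 = (-1641/2 + 18447) - 33216 = 35253/2 - 33216 = -31179/2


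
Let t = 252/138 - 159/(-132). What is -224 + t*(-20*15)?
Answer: -286697/253 ≈ -1133.2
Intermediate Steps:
t = 3067/1012 (t = 252*(1/138) - 159*(-1/132) = 42/23 + 53/44 = 3067/1012 ≈ 3.0306)
-224 + t*(-20*15) = -224 + 3067*(-20*15)/1012 = -224 + (3067/1012)*(-300) = -224 - 230025/253 = -286697/253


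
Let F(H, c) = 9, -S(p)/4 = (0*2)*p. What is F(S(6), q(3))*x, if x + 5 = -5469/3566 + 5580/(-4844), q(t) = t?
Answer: -298706931/4318426 ≈ -69.170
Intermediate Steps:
S(p) = 0 (S(p) = -4*0*2*p = -0*p = -4*0 = 0)
x = -33189659/4318426 (x = -5 + (-5469/3566 + 5580/(-4844)) = -5 + (-5469*1/3566 + 5580*(-1/4844)) = -5 + (-5469/3566 - 1395/1211) = -5 - 11597529/4318426 = -33189659/4318426 ≈ -7.6856)
F(S(6), q(3))*x = 9*(-33189659/4318426) = -298706931/4318426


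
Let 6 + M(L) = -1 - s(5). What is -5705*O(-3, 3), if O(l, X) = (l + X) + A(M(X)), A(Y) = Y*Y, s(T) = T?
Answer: -821520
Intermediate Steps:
M(L) = -12 (M(L) = -6 + (-1 - 1*5) = -6 + (-1 - 5) = -6 - 6 = -12)
A(Y) = Y²
O(l, X) = 144 + X + l (O(l, X) = (l + X) + (-12)² = (X + l) + 144 = 144 + X + l)
-5705*O(-3, 3) = -5705*(144 + 3 - 3) = -5705*144 = -821520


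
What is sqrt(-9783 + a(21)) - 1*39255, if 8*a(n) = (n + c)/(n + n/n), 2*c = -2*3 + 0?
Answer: -39255 + 3*I*sqrt(2104410)/44 ≈ -39255.0 + 98.909*I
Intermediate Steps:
c = -3 (c = (-2*3 + 0)/2 = (-6 + 0)/2 = (1/2)*(-6) = -3)
a(n) = (-3 + n)/(8*(1 + n)) (a(n) = ((n - 3)/(n + n/n))/8 = ((-3 + n)/(n + 1))/8 = ((-3 + n)/(1 + n))/8 = (-3 + n)/(8*(1 + n)))
sqrt(-9783 + a(21)) - 1*39255 = sqrt(-9783 + (-3 + 21)/(8*(1 + 21))) - 1*39255 = sqrt(-9783 + (1/8)*18/22) - 39255 = sqrt(-9783 + (1/8)*(1/22)*18) - 39255 = sqrt(-9783 + 9/88) - 39255 = sqrt(-860895/88) - 39255 = 3*I*sqrt(2104410)/44 - 39255 = -39255 + 3*I*sqrt(2104410)/44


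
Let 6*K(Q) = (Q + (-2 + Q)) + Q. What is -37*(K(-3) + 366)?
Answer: -80845/6 ≈ -13474.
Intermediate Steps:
K(Q) = -1/3 + Q/2 (K(Q) = ((Q + (-2 + Q)) + Q)/6 = ((-2 + 2*Q) + Q)/6 = (-2 + 3*Q)/6 = -1/3 + Q/2)
-37*(K(-3) + 366) = -37*((-1/3 + (1/2)*(-3)) + 366) = -37*((-1/3 - 3/2) + 366) = -37*(-11/6 + 366) = -37*2185/6 = -80845/6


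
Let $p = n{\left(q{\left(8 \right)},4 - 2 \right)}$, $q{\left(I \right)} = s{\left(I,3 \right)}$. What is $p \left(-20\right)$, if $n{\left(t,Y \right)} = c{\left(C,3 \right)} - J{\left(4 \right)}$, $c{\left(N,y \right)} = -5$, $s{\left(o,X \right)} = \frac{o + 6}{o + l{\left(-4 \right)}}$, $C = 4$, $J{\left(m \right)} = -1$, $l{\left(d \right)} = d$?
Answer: $80$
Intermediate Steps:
$s{\left(o,X \right)} = \frac{6 + o}{-4 + o}$ ($s{\left(o,X \right)} = \frac{o + 6}{o - 4} = \frac{6 + o}{-4 + o}$)
$q{\left(I \right)} = \frac{6 + I}{-4 + I}$
$n{\left(t,Y \right)} = -4$ ($n{\left(t,Y \right)} = -5 - -1 = -5 + 1 = -4$)
$p = -4$
$p \left(-20\right) = \left(-4\right) \left(-20\right) = 80$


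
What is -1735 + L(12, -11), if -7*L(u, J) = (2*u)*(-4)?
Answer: -12049/7 ≈ -1721.3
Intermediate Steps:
L(u, J) = 8*u/7 (L(u, J) = -2*u*(-4)/7 = -(-8)*u/7 = 8*u/7)
-1735 + L(12, -11) = -1735 + (8/7)*12 = -1735 + 96/7 = -12049/7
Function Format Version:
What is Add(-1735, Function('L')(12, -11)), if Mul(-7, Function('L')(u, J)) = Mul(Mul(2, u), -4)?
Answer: Rational(-12049, 7) ≈ -1721.3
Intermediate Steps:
Function('L')(u, J) = Mul(Rational(8, 7), u) (Function('L')(u, J) = Mul(Rational(-1, 7), Mul(Mul(2, u), -4)) = Mul(Rational(-1, 7), Mul(-8, u)) = Mul(Rational(8, 7), u))
Add(-1735, Function('L')(12, -11)) = Add(-1735, Mul(Rational(8, 7), 12)) = Add(-1735, Rational(96, 7)) = Rational(-12049, 7)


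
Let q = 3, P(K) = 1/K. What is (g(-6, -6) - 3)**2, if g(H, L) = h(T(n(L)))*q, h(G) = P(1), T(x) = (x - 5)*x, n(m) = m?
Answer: 0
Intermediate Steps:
T(x) = x*(-5 + x) (T(x) = (-5 + x)*x = x*(-5 + x))
h(G) = 1 (h(G) = 1/1 = 1)
g(H, L) = 3 (g(H, L) = 1*3 = 3)
(g(-6, -6) - 3)**2 = (3 - 3)**2 = 0**2 = 0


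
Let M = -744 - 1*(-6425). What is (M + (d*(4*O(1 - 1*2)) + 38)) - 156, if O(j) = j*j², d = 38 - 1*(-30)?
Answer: 5291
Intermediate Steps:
d = 68 (d = 38 + 30 = 68)
O(j) = j³
M = 5681 (M = -744 + 6425 = 5681)
(M + (d*(4*O(1 - 1*2)) + 38)) - 156 = (5681 + (68*(4*(1 - 1*2)³) + 38)) - 156 = (5681 + (68*(4*(1 - 2)³) + 38)) - 156 = (5681 + (68*(4*(-1)³) + 38)) - 156 = (5681 + (68*(4*(-1)) + 38)) - 156 = (5681 + (68*(-4) + 38)) - 156 = (5681 + (-272 + 38)) - 156 = (5681 - 234) - 156 = 5447 - 156 = 5291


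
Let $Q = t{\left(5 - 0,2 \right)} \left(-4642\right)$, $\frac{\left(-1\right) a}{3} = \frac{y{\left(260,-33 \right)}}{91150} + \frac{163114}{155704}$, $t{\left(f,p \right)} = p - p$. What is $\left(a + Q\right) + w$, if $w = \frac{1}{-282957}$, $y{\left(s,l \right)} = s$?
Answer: $- \frac{632762910673277}{200792223637860} \approx -3.1513$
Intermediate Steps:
$t{\left(f,p \right)} = 0$
$w = - \frac{1}{282957} \approx -3.5341 \cdot 10^{-6}$
$a = - \frac{2236248621}{709620980}$ ($a = - 3 \left(\frac{260}{91150} + \frac{163114}{155704}\right) = - 3 \left(260 \cdot \frac{1}{91150} + 163114 \cdot \frac{1}{155704}\right) = - 3 \left(\frac{26}{9115} + \frac{81557}{77852}\right) = \left(-3\right) \frac{745416207}{709620980} = - \frac{2236248621}{709620980} \approx -3.1513$)
$Q = 0$ ($Q = 0 \left(-4642\right) = 0$)
$\left(a + Q\right) + w = \left(- \frac{2236248621}{709620980} + 0\right) - \frac{1}{282957} = - \frac{2236248621}{709620980} - \frac{1}{282957} = - \frac{632762910673277}{200792223637860}$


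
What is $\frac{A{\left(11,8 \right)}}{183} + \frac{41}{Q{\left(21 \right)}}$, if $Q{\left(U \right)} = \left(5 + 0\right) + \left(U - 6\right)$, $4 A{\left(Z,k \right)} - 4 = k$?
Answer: $\frac{2521}{1220} \approx 2.0664$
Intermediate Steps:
$A{\left(Z,k \right)} = 1 + \frac{k}{4}$
$Q{\left(U \right)} = -1 + U$ ($Q{\left(U \right)} = 5 + \left(U - 6\right) = 5 + \left(-6 + U\right) = -1 + U$)
$\frac{A{\left(11,8 \right)}}{183} + \frac{41}{Q{\left(21 \right)}} = \frac{1 + \frac{1}{4} \cdot 8}{183} + \frac{41}{-1 + 21} = \left(1 + 2\right) \frac{1}{183} + \frac{41}{20} = 3 \cdot \frac{1}{183} + 41 \cdot \frac{1}{20} = \frac{1}{61} + \frac{41}{20} = \frac{2521}{1220}$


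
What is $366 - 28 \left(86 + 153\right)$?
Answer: $-6326$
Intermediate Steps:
$366 - 28 \left(86 + 153\right) = 366 - 6692 = -6326$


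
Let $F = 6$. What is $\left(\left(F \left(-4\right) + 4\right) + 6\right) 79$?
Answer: $-1106$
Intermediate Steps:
$\left(\left(F \left(-4\right) + 4\right) + 6\right) 79 = \left(\left(6 \left(-4\right) + 4\right) + 6\right) 79 = \left(\left(-24 + 4\right) + 6\right) 79 = \left(-20 + 6\right) 79 = \left(-14\right) 79 = -1106$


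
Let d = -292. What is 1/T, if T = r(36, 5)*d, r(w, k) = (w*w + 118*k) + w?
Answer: -1/561224 ≈ -1.7818e-6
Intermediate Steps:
r(w, k) = w + w² + 118*k (r(w, k) = (w² + 118*k) + w = w + w² + 118*k)
T = -561224 (T = (36 + 36² + 118*5)*(-292) = (36 + 1296 + 590)*(-292) = 1922*(-292) = -561224)
1/T = 1/(-561224) = -1/561224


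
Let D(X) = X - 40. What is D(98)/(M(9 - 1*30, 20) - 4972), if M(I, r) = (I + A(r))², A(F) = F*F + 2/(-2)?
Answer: 29/68956 ≈ 0.00042056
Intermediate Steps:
A(F) = -1 + F² (A(F) = F² + 2*(-½) = F² - 1 = -1 + F²)
D(X) = -40 + X
M(I, r) = (-1 + I + r²)² (M(I, r) = (I + (-1 + r²))² = (-1 + I + r²)²)
D(98)/(M(9 - 1*30, 20) - 4972) = (-40 + 98)/((-1 + (9 - 1*30) + 20²)² - 4972) = 58/((-1 + (9 - 30) + 400)² - 4972) = 58/((-1 - 21 + 400)² - 4972) = 58/(378² - 4972) = 58/(142884 - 4972) = 58/137912 = 58*(1/137912) = 29/68956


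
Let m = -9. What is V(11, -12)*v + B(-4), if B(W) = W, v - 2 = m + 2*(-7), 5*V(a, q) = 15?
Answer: -67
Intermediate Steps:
V(a, q) = 3 (V(a, q) = (⅕)*15 = 3)
v = -21 (v = 2 + (-9 + 2*(-7)) = 2 + (-9 - 14) = 2 - 23 = -21)
V(11, -12)*v + B(-4) = 3*(-21) - 4 = -63 - 4 = -67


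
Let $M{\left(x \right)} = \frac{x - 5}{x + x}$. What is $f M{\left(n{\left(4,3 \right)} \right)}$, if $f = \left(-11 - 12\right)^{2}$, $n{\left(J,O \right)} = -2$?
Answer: $\frac{3703}{4} \approx 925.75$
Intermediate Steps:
$f = 529$ ($f = \left(-23\right)^{2} = 529$)
$M{\left(x \right)} = \frac{-5 + x}{2 x}$
$f M{\left(n{\left(4,3 \right)} \right)} = 529 \frac{-5 - 2}{2 \left(-2\right)} = 529 \cdot \frac{1}{2} \left(- \frac{1}{2}\right) \left(-7\right) = 529 \cdot \frac{7}{4} = \frac{3703}{4}$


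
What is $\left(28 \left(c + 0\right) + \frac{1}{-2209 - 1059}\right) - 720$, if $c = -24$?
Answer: $- \frac{4549057}{3268} \approx -1392.0$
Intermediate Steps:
$\left(28 \left(c + 0\right) + \frac{1}{-2209 - 1059}\right) - 720 = \left(28 \left(-24 + 0\right) + \frac{1}{-2209 - 1059}\right) - 720 = \left(28 \left(-24\right) + \frac{1}{-3268}\right) - 720 = \left(-672 - \frac{1}{3268}\right) - 720 = - \frac{2196097}{3268} - 720 = - \frac{4549057}{3268}$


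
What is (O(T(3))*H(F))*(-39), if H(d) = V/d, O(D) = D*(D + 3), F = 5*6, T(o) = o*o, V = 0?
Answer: 0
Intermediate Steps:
T(o) = o²
F = 30
O(D) = D*(3 + D)
H(d) = 0 (H(d) = 0/d = 0)
(O(T(3))*H(F))*(-39) = ((3²*(3 + 3²))*0)*(-39) = ((9*(3 + 9))*0)*(-39) = ((9*12)*0)*(-39) = (108*0)*(-39) = 0*(-39) = 0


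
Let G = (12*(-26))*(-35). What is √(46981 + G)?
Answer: √57901 ≈ 240.63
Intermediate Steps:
G = 10920 (G = -312*(-35) = 10920)
√(46981 + G) = √(46981 + 10920) = √57901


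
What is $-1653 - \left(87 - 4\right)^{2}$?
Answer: $-8542$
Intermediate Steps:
$-1653 - \left(87 - 4\right)^{2} = -1653 - 83^{2} = -1653 - 6889 = -8542$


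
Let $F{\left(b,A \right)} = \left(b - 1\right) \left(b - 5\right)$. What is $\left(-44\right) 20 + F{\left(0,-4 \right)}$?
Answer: $-875$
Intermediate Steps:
$F{\left(b,A \right)} = \left(-1 + b\right) \left(-5 + b\right)$
$\left(-44\right) 20 + F{\left(0,-4 \right)} = \left(-44\right) 20 + \left(5 + 0^{2} - 0\right) = -880 + \left(5 + 0 + 0\right) = -880 + 5 = -875$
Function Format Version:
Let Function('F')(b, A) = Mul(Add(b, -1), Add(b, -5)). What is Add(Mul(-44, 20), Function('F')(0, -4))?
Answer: -875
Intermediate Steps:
Function('F')(b, A) = Mul(Add(-1, b), Add(-5, b))
Add(Mul(-44, 20), Function('F')(0, -4)) = Add(Mul(-44, 20), Add(5, Pow(0, 2), Mul(-6, 0))) = Add(-880, Add(5, 0, 0)) = Add(-880, 5) = -875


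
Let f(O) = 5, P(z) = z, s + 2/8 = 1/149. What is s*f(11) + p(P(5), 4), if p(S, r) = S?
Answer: 2255/596 ≈ 3.7836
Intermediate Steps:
s = -145/596 (s = -¼ + 1/149 = -145/596 ≈ -0.24329)
s*f(11) + p(P(5), 4) = -145/596*5 + 5 = -725/596 + 5 = 2255/596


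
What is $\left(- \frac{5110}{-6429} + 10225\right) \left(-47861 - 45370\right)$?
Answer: $- \frac{2043052790895}{2143} \approx -9.5336 \cdot 10^{8}$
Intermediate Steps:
$\left(- \frac{5110}{-6429} + 10225\right) \left(-47861 - 45370\right) = \left(\left(-5110\right) \left(- \frac{1}{6429}\right) + 10225\right) \left(-93231\right) = \left(\frac{5110}{6429} + 10225\right) \left(-93231\right) = \frac{65741635}{6429} \left(-93231\right) = - \frac{2043052790895}{2143}$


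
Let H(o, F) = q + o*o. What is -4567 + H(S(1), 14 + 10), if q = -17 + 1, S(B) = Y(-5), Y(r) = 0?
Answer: -4583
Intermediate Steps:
S(B) = 0
q = -16
H(o, F) = -16 + o² (H(o, F) = -16 + o*o = -16 + o²)
-4567 + H(S(1), 14 + 10) = -4567 + (-16 + 0²) = -4567 + (-16 + 0) = -4567 - 16 = -4583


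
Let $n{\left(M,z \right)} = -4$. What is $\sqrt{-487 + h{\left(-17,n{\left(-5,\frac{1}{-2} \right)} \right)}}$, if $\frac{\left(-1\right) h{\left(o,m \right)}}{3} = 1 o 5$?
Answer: $2 i \sqrt{58} \approx 15.232 i$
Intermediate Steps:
$h{\left(o,m \right)} = - 15 o$ ($h{\left(o,m \right)} = - 3 \cdot 1 o 5 = - 3 o 5 = - 3 \cdot 5 o = - 15 o$)
$\sqrt{-487 + h{\left(-17,n{\left(-5,\frac{1}{-2} \right)} \right)}} = \sqrt{-487 - -255} = \sqrt{-487 + 255} = \sqrt{-232} = 2 i \sqrt{58}$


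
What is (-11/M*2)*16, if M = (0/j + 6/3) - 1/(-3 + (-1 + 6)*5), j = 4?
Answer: -7744/43 ≈ -180.09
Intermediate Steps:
M = 43/22 (M = (0/4 + 6/3) - 1/(-3 + (-1 + 6)*5) = (0*(1/4) + 6*(1/3)) - 1/(-3 + 5*5) = (0 + 2) - 1/(-3 + 25) = 2 - 1/22 = 43/22 ≈ 1.9545)
(-11/M*2)*16 = (-11/43/22*2)*16 = (-11*22/43*2)*16 = -242/43*2*16 = -484/43*16 = -7744/43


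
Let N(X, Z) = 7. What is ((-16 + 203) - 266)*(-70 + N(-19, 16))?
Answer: 4977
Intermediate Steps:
((-16 + 203) - 266)*(-70 + N(-19, 16)) = ((-16 + 203) - 266)*(-70 + 7) = (187 - 266)*(-63) = -79*(-63) = 4977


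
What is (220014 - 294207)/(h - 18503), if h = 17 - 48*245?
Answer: 24731/10082 ≈ 2.4530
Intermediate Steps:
h = -11743 (h = 17 - 11760 = -11743)
(220014 - 294207)/(h - 18503) = (220014 - 294207)/(-11743 - 18503) = -74193/(-30246) = -74193*(-1/30246) = 24731/10082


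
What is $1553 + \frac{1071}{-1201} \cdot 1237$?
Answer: $\frac{540326}{1201} \approx 449.9$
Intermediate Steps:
$1553 + \frac{1071}{-1201} \cdot 1237 = 1553 + 1071 \left(- \frac{1}{1201}\right) 1237 = 1553 - \frac{1324827}{1201} = \frac{540326}{1201}$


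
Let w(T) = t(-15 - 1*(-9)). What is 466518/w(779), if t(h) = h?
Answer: -77753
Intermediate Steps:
w(T) = -6 (w(T) = -15 - 1*(-9) = -15 + 9 = -6)
466518/w(779) = 466518/(-6) = 466518*(-⅙) = -77753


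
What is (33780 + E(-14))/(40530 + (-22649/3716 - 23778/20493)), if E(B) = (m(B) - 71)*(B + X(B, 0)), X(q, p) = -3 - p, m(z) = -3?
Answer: 296468150616/342876396515 ≈ 0.86465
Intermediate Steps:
E(B) = 222 - 74*B (E(B) = (-3 - 71)*(B + (-3 - 1*0)) = -74*(B + (-3 + 0)) = -74*(B - 3) = -74*(-3 + B) = 222 - 74*B)
(33780 + E(-14))/(40530 + (-22649/3716 - 23778/20493)) = (33780 + (222 - 74*(-14)))/(40530 + (-22649/3716 - 23778/20493)) = (33780 + (222 + 1036))/(40530 + (-22649*1/3716 - 23778*1/20493)) = (33780 + 1258)/(40530 + (-22649/3716 - 2642/2277)) = 35038/(40530 - 61389445/8461332) = 35038/(342876396515/8461332) = 35038*(8461332/342876396515) = 296468150616/342876396515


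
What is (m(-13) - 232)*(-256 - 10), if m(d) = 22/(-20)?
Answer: 310023/5 ≈ 62005.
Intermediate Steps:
m(d) = -11/10 (m(d) = 22*(-1/20) = -11/10)
(m(-13) - 232)*(-256 - 10) = (-11/10 - 232)*(-256 - 10) = -2331/10*(-266) = 310023/5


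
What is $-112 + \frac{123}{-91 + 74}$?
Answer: $- \frac{2027}{17} \approx -119.24$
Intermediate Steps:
$-112 + \frac{123}{-91 + 74} = -112 + \frac{123}{-17} = -112 + 123 \left(- \frac{1}{17}\right) = -112 - \frac{123}{17} = - \frac{2027}{17}$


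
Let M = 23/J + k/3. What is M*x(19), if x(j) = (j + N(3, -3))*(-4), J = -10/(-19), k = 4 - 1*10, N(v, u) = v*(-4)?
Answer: -5838/5 ≈ -1167.6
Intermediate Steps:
N(v, u) = -4*v
k = -6 (k = 4 - 10 = -6)
J = 10/19 (J = -10*(-1/19) = 10/19 ≈ 0.52632)
x(j) = 48 - 4*j (x(j) = (j - 4*3)*(-4) = (j - 12)*(-4) = (-12 + j)*(-4) = 48 - 4*j)
M = 417/10 (M = 23/(10/19) - 6/3 = 23*(19/10) - 6*1/3 = 437/10 - 2 = 417/10 ≈ 41.700)
M*x(19) = 417*(48 - 4*19)/10 = 417*(48 - 76)/10 = (417/10)*(-28) = -5838/5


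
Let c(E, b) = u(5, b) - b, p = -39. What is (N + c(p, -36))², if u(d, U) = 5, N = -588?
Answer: 299209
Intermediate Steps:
c(E, b) = 5 - b
(N + c(p, -36))² = (-588 + (5 - 1*(-36)))² = (-588 + (5 + 36))² = (-588 + 41)² = (-547)² = 299209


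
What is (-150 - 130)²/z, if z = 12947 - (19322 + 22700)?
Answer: -3136/1163 ≈ -2.6965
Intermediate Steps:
z = -29075 (z = 12947 - 1*42022 = 12947 - 42022 = -29075)
(-150 - 130)²/z = (-150 - 130)²/(-29075) = (-280)²*(-1/29075) = 78400*(-1/29075) = -3136/1163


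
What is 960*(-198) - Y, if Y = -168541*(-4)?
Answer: -864244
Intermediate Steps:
Y = 674164
960*(-198) - Y = 960*(-198) - 1*674164 = -190080 - 674164 = -864244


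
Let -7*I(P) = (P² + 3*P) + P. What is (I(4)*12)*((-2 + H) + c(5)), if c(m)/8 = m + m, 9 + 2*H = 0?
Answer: -4032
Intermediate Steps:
H = -9/2 (H = -9/2 + (½)*0 = -9/2 + 0 = -9/2 ≈ -4.5000)
c(m) = 16*m (c(m) = 8*(m + m) = 8*(2*m) = 16*m)
I(P) = -4*P/7 - P²/7 (I(P) = -((P² + 3*P) + P)/7 = -(P² + 4*P)/7 = -4*P/7 - P²/7)
(I(4)*12)*((-2 + H) + c(5)) = (-⅐*4*(4 + 4)*12)*((-2 - 9/2) + 16*5) = (-⅐*4*8*12)*(-13/2 + 80) = -32/7*12*(147/2) = -384/7*147/2 = -4032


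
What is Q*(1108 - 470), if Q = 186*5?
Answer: 593340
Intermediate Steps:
Q = 930
Q*(1108 - 470) = 930*(1108 - 470) = 930*638 = 593340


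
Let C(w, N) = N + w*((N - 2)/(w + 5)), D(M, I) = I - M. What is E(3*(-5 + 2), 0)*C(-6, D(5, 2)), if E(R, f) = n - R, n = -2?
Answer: -231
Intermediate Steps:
E(R, f) = -2 - R
C(w, N) = N + w*(-2 + N)/(5 + w) (C(w, N) = N + w*((-2 + N)/(5 + w)) = N + w*(-2 + N)/(5 + w))
E(3*(-5 + 2), 0)*C(-6, D(5, 2)) = (-2 - 3*(-5 + 2))*((-2*(-6) + 5*(2 - 1*5) + 2*(2 - 1*5)*(-6))/(5 - 6)) = (-2 - 3*(-3))*((12 + 5*(2 - 5) + 2*(2 - 5)*(-6))/(-1)) = (-2 - 1*(-9))*(-(12 + 5*(-3) + 2*(-3)*(-6))) = (-2 + 9)*(-(12 - 15 + 36)) = 7*(-1*33) = 7*(-33) = -231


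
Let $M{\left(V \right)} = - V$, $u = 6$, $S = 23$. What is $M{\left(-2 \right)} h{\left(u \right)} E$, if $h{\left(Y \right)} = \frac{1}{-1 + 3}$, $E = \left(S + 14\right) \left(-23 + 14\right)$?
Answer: $-333$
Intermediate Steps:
$E = -333$ ($E = \left(23 + 14\right) \left(-23 + 14\right) = 37 \left(-9\right) = -333$)
$h{\left(Y \right)} = \frac{1}{2}$
$M{\left(-2 \right)} h{\left(u \right)} E = \left(-1\right) \left(-2\right) \frac{1}{2} \left(-333\right) = 2 \cdot \frac{1}{2} \left(-333\right) = 1 \left(-333\right) = -333$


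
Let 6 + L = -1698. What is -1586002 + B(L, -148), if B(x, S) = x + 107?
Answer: -1587599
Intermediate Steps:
L = -1704 (L = -6 - 1698 = -1704)
B(x, S) = 107 + x
-1586002 + B(L, -148) = -1586002 + (107 - 1704) = -1586002 - 1597 = -1587599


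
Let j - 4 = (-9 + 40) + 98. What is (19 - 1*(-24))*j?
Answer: 5719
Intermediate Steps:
j = 133 (j = 4 + ((-9 + 40) + 98) = 4 + (31 + 98) = 4 + 129 = 133)
(19 - 1*(-24))*j = (19 - 1*(-24))*133 = (19 + 24)*133 = 43*133 = 5719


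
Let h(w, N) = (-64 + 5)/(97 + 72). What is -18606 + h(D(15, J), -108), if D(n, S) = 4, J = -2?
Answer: -3144473/169 ≈ -18606.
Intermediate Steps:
h(w, N) = -59/169
-18606 + h(D(15, J), -108) = -18606 - 59/169 = -3144473/169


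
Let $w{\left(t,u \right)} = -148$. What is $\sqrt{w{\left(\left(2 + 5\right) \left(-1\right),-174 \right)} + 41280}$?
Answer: $2 \sqrt{10283} \approx 202.81$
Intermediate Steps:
$\sqrt{w{\left(\left(2 + 5\right) \left(-1\right),-174 \right)} + 41280} = \sqrt{-148 + 41280} = \sqrt{41132} = 2 \sqrt{10283}$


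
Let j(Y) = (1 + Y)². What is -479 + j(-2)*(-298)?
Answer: -777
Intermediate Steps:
-479 + j(-2)*(-298) = -479 + (1 - 2)²*(-298) = -479 + (-1)²*(-298) = -479 + 1*(-298) = -479 - 298 = -777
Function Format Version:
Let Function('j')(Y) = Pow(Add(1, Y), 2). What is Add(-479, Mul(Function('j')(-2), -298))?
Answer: -777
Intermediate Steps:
Add(-479, Mul(Function('j')(-2), -298)) = Add(-479, Mul(Pow(Add(1, -2), 2), -298)) = Add(-479, Mul(Pow(-1, 2), -298)) = Add(-479, Mul(1, -298)) = Add(-479, -298) = -777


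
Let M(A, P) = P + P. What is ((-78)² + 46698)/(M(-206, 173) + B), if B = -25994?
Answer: -26391/12824 ≈ -2.0579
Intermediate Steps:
M(A, P) = 2*P
((-78)² + 46698)/(M(-206, 173) + B) = ((-78)² + 46698)/(2*173 - 25994) = (6084 + 46698)/(346 - 25994) = 52782/(-25648) = 52782*(-1/25648) = -26391/12824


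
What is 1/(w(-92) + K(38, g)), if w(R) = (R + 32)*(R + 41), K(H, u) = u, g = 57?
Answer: 1/3117 ≈ 0.00032082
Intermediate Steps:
w(R) = (32 + R)*(41 + R)
1/(w(-92) + K(38, g)) = 1/((1312 + (-92)**2 + 73*(-92)) + 57) = 1/((1312 + 8464 - 6716) + 57) = 1/(3060 + 57) = 1/3117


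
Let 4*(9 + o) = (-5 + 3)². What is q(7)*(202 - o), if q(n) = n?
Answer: 1470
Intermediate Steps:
o = -8 (o = -9 + (-5 + 3)²/4 = -9 + (¼)*(-2)² = -9 + (¼)*4 = -9 + 1 = -8)
q(7)*(202 - o) = 7*(202 - 1*(-8)) = 7*(202 + 8) = 7*210 = 1470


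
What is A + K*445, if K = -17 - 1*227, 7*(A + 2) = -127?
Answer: -760201/7 ≈ -1.0860e+5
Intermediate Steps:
A = -141/7 (A = -2 + (1/7)*(-127) = -2 - 127/7 = -141/7 ≈ -20.143)
K = -244 (K = -17 - 227 = -244)
A + K*445 = -141/7 - 244*445 = -141/7 - 108580 = -760201/7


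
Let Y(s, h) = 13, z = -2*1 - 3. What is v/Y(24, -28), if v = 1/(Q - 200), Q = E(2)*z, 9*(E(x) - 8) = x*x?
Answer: -9/28340 ≈ -0.00031757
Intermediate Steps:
E(x) = 8 + x**2/9 (E(x) = 8 + (x*x)/9 = 8 + x**2/9)
z = -5 (z = -2 - 3 = -5)
Q = -380/9 (Q = (8 + (1/9)*2**2)*(-5) = (8 + (1/9)*4)*(-5) = (8 + 4/9)*(-5) = (76/9)*(-5) = -380/9 ≈ -42.222)
v = -9/2180 (v = 1/(-380/9 - 200) = 1/(-2180/9) = -9/2180 ≈ -0.0041284)
v/Y(24, -28) = -9/2180/13 = -9/2180*1/13 = -9/28340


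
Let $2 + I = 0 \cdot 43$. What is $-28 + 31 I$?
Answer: $-90$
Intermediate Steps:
$I = -2$ ($I = -2 + 0 \cdot 43 = -2 + 0 = -2$)
$-28 + 31 I = -28 + 31 \left(-2\right) = -28 - 62 = -90$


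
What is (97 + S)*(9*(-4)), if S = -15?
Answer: -2952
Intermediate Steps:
(97 + S)*(9*(-4)) = (97 - 15)*(9*(-4)) = 82*(-36) = -2952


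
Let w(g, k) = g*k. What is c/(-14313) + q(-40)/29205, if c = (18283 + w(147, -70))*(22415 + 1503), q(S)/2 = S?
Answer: -372220865914/27867411 ≈ -13357.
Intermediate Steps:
q(S) = 2*S
c = 191176574 (c = (18283 + 147*(-70))*(22415 + 1503) = (18283 - 10290)*23918 = 7993*23918 = 191176574)
c/(-14313) + q(-40)/29205 = 191176574/(-14313) + (2*(-40))/29205 = 191176574*(-1/14313) - 80*1/29205 = -191176574/14313 - 16/5841 = -372220865914/27867411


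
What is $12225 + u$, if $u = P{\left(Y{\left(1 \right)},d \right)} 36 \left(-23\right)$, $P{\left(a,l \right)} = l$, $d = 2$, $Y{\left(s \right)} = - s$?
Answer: $10569$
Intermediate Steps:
$u = -1656$ ($u = 2 \cdot 36 \left(-23\right) = 72 \left(-23\right) = -1656$)
$12225 + u = 12225 - 1656 = 10569$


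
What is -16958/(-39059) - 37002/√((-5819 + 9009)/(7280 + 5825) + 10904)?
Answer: 122/281 - 6167*√8323137518/1587779 ≈ -353.91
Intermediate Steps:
-16958/(-39059) - 37002/√((-5819 + 9009)/(7280 + 5825) + 10904) = -16958*(-1/39059) - 37002/√(3190/13105 + 10904) = 122/281 - 37002/√(3190*(1/13105) + 10904) = 122/281 - 37002/√(638/2621 + 10904) = 122/281 - 37002*√8323137518/9526674 = 122/281 - 6167*√8323137518/1587779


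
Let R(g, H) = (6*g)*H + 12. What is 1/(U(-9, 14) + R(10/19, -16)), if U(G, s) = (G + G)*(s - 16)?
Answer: -19/48 ≈ -0.39583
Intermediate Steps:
U(G, s) = 2*G*(-16 + s) (U(G, s) = (2*G)*(-16 + s) = 2*G*(-16 + s))
R(g, H) = 12 + 6*H*g (R(g, H) = 6*H*g + 12 = 12 + 6*H*g)
1/(U(-9, 14) + R(10/19, -16)) = 1/(2*(-9)*(-16 + 14) + (12 + 6*(-16)*(10/19))) = 1/(2*(-9)*(-2) + (12 + 6*(-16)*(10*(1/19)))) = 1/(36 + (12 + 6*(-16)*(10/19))) = 1/(36 + (12 - 960/19)) = 1/(36 - 732/19) = 1/(-48/19) = -19/48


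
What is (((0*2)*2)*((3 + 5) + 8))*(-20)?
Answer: 0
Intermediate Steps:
(((0*2)*2)*((3 + 5) + 8))*(-20) = ((0*2)*(8 + 8))*(-20) = (0*16)*(-20) = 0*(-20) = 0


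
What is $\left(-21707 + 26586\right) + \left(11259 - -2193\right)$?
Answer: $18331$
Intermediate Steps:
$\left(-21707 + 26586\right) + \left(11259 - -2193\right) = 4879 + \left(11259 + 2193\right) = 4879 + 13452 = 18331$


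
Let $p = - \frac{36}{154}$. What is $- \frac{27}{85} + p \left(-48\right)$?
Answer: $\frac{71361}{6545} \approx 10.903$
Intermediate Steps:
$p = - \frac{18}{77}$ ($p = \left(-36\right) \frac{1}{154} = - \frac{18}{77} \approx -0.23377$)
$- \frac{27}{85} + p \left(-48\right) = - \frac{27}{85} - - \frac{864}{77} = \left(-27\right) \frac{1}{85} + \frac{864}{77} = - \frac{27}{85} + \frac{864}{77} = \frac{71361}{6545}$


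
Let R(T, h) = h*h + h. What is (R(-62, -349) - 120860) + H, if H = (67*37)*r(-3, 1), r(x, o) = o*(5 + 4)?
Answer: 22903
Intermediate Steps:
r(x, o) = 9*o (r(x, o) = o*9 = 9*o)
R(T, h) = h + h² (R(T, h) = h² + h = h + h²)
H = 22311 (H = (67*37)*(9*1) = 2479*9 = 22311)
(R(-62, -349) - 120860) + H = (-349*(1 - 349) - 120860) + 22311 = (-349*(-348) - 120860) + 22311 = (121452 - 120860) + 22311 = 592 + 22311 = 22903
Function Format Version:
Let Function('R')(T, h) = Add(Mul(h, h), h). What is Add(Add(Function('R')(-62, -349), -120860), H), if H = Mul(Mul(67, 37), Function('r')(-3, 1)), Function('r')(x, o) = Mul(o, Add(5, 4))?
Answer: 22903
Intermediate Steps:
Function('r')(x, o) = Mul(9, o) (Function('r')(x, o) = Mul(o, 9) = Mul(9, o))
Function('R')(T, h) = Add(h, Pow(h, 2)) (Function('R')(T, h) = Add(Pow(h, 2), h) = Add(h, Pow(h, 2)))
H = 22311 (H = Mul(Mul(67, 37), Mul(9, 1)) = Mul(2479, 9) = 22311)
Add(Add(Function('R')(-62, -349), -120860), H) = Add(Add(Mul(-349, Add(1, -349)), -120860), 22311) = Add(Add(Mul(-349, -348), -120860), 22311) = Add(Add(121452, -120860), 22311) = Add(592, 22311) = 22903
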